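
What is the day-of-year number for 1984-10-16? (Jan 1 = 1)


Date: October 16, 1984
Days in months 1 through 9: 274
Plus 16 days in October

Day of year: 290


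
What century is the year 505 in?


Century = (year - 1) // 100 + 1
= (505 - 1) // 100 + 1
= 504 // 100 + 1
= 5 + 1

6th century


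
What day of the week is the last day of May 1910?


May 1910 has 31 days
Anchor: Jan 1, 1910. With p = 1910 - 1 = 1909: (p + p//4 - p//100 + p//400) mod 7 = (1909 + 477 - 19 + 4) mod 7 = 2371 mod 7 = 5 -> Saturday (Mon=0 ... Sun=6)
Days before May (Jan-Apr): 120; May 1 index = (5 + 120) mod 7 = 6 -> Sunday
Last day offset: 31 - 1 = 30 days
Weekday index = (6 + 30) mod 7 = 1

Tuesday, May 31


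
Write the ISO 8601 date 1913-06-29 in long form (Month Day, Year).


ISO 1913-06-29 parses as year=1913, month=06, day=29
Month 6 -> June

June 29, 1913


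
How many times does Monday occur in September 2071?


September 2071 has 30 days
Anchor: Jan 1, 2071. With p = 2071 - 1 = 2070: (p + p//4 - p//100 + p//400) mod 7 = (2070 + 517 - 20 + 5) mod 7 = 2572 mod 7 = 3 -> Thursday (Mon=0 ... Sun=6)
Days before September (Jan-Aug): 243; September 1 index = (3 + 243) mod 7 = 1 -> Tuesday
First Monday is September 7
Mondays: 7, 14, 21, 28

4 Mondays


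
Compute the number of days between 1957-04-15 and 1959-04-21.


From 1957-04-15 to 1959-04-21
1957-04-15: days before April = 31 + 28 + 31 = 90 (1957 is not a leap year); day of year = 90 + 15 = 105
1959-04-21: days before April = 31 + 28 + 31 = 90 (1959 is not a leap year); day of year = 90 + 21 = 111
Rest of 1957: 365 - 105 = 260
Full years 1958 (365): 365
Total = 260 + 365 + 111 = 736

736 days


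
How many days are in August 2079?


August 2079

31 days


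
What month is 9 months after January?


January is month 1
1 + 9 = 10

October


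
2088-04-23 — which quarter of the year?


Month: April (month 4)
Q1: Jan-Mar, Q2: Apr-Jun, Q3: Jul-Sep, Q4: Oct-Dec

Q2


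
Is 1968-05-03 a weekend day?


Anchor: Jan 1, 1968. With p = 1968 - 1 = 1967: (p + p//4 - p//100 + p//400) mod 7 = (1967 + 491 - 19 + 4) mod 7 = 2443 mod 7 = 0 -> Monday (Mon=0 ... Sun=6)
Day of year: 124; offset = 123
Weekday index = (0 + 123) mod 7 = 4 -> Friday
Weekend days: Saturday, Sunday

No


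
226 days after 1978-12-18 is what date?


Start: 1978-12-18, add 226 days
December 1978 has 31 days: 31 - 18 = 13 days to December 31 -> 213 left
January 1979 has 31 days -> 182 left
February 1979 has 28 days -> 154 left
March 1979 has 31 days -> 123 left
April 1979 has 30 days -> 93 left
May 1979 has 31 days -> 62 left
June 1979 has 30 days -> 32 left
July 1979 has 31 days -> 1 left
August 1979: 1 <= 31 -> lands on August 1

Result: 1979-08-01


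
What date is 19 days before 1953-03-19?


Start: 1953-03-19, subtract 19 days
Back 19 days from March 19 reaches February 28, 1953 -> 0 left
February 1953: 28 - 0 = 28 -> lands on February 28

Result: 1953-02-28


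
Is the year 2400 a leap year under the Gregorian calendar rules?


Gregorian leap year rule: divisible by 4, but not by 100, unless also by 400.
2400 is divisible by 400 -> leap year

Yes


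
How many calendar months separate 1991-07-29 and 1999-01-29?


From July 1991 to January 1999
8 years * 12 = 96 months, minus 6 months = 90

90 months


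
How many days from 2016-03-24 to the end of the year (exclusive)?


Day of year: 84 of 366
Remaining = 366 - 84

282 days


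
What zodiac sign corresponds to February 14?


Date: February 14
Conventional tropical zodiac dates: Aquarius from January 20 onward; Pisces starts February 19
February 14 falls within the Aquarius range

Aquarius


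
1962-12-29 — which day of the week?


Date: December 29, 1962
Anchor: Jan 1, 1962. With p = 1962 - 1 = 1961: (p + p//4 - p//100 + p//400) mod 7 = (1961 + 490 - 19 + 4) mod 7 = 2436 mod 7 = 0 -> Monday (Mon=0 ... Sun=6)
Days before December (Jan-Nov): 334; offset = 334 + 29 - 1 = 362
Weekday index = (0 + 362) mod 7 = 5

Day of the week: Saturday


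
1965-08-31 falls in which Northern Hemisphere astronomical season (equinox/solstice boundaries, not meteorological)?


Date: August 31
Astronomical Summer (approx.; exact equinox/solstice day varies by year): June 21 to September 21
August 31 falls within the Summer window

Summer


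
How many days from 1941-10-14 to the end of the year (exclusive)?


Day of year: 287 of 365
Remaining = 365 - 287

78 days


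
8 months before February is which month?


February is month 2
2 - 8 = -6; wrap: -6 + 12 = 6

June


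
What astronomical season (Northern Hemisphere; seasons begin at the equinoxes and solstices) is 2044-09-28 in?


Date: September 28
Astronomical Autumn (approx.; exact equinox/solstice day varies by year): September 22 to December 20
September 28 falls within the Autumn window

Autumn


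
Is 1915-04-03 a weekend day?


Anchor: Jan 1, 1915. With p = 1915 - 1 = 1914: (p + p//4 - p//100 + p//400) mod 7 = (1914 + 478 - 19 + 4) mod 7 = 2377 mod 7 = 4 -> Friday (Mon=0 ... Sun=6)
Day of year: 93; offset = 92
Weekday index = (4 + 92) mod 7 = 5 -> Saturday
Weekend days: Saturday, Sunday

Yes


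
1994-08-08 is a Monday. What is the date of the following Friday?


Current: Monday
Target: Friday
Days ahead: 4

Next Friday: 1994-08-12


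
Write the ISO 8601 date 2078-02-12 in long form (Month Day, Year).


ISO 2078-02-12 parses as year=2078, month=02, day=12
Month 2 -> February

February 12, 2078


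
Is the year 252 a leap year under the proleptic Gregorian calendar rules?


Gregorian leap year rule: divisible by 4, but not by 100, unless also by 400.
252 is divisible by 4 but not 100 -> leap year

Yes


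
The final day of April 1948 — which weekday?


April 1948 has 30 days
Anchor: Jan 1, 1948. With p = 1948 - 1 = 1947: (p + p//4 - p//100 + p//400) mod 7 = (1947 + 486 - 19 + 4) mod 7 = 2418 mod 7 = 3 -> Thursday (Mon=0 ... Sun=6)
Days before April (Jan-Mar): 91; April 1 index = (3 + 91) mod 7 = 3 -> Thursday
Last day offset: 30 - 1 = 29 days
Weekday index = (3 + 29) mod 7 = 4

Friday, April 30


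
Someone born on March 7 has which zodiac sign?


Date: March 7
Conventional tropical zodiac dates: Pisces from February 19 onward; Aries starts March 21
March 7 falls within the Pisces range

Pisces


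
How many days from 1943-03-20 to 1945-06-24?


From 1943-03-20 to 1945-06-24
1943-03-20: days before March = 31 + 28 = 59 (1943 is not a leap year); day of year = 59 + 20 = 79
1945-06-24: days before June = 31 + 28 + 31 + 30 + 31 = 151 (1945 is not a leap year); day of year = 151 + 24 = 175
Rest of 1943: 365 - 79 = 286
Full years 1944 (366): 366
Total = 286 + 366 + 175 = 827

827 days


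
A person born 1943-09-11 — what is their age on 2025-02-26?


Birth: 1943-09-11
Reference: 2025-02-26
Year difference: 2025 - 1943 = 82
Birthday not yet reached in 2025, subtract 1

81 years old


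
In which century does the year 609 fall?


Century = (year - 1) // 100 + 1
= (609 - 1) // 100 + 1
= 608 // 100 + 1
= 6 + 1

7th century


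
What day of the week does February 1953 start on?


Target: February 1, 1953
Anchor: Jan 1, 1953. With p = 1953 - 1 = 1952: (p + p//4 - p//100 + p//400) mod 7 = (1952 + 488 - 19 + 4) mod 7 = 2425 mod 7 = 3 -> Thursday (Mon=0 ... Sun=6)
Days before February (Jan): 31 days
Weekday index = (3 + 31) mod 7 = 6

Sunday


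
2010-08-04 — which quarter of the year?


Month: August (month 8)
Q1: Jan-Mar, Q2: Apr-Jun, Q3: Jul-Sep, Q4: Oct-Dec

Q3


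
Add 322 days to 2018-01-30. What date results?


Start: 2018-01-30, add 322 days
January 2018 has 31 days: 31 - 30 = 1 day to January 31 -> 321 left
February 2018 has 28 days -> 293 left
March 2018 has 31 days -> 262 left
April 2018 has 30 days -> 232 left
May 2018 has 31 days -> 201 left
June 2018 has 30 days -> 171 left
July 2018 has 31 days -> 140 left
August 2018 has 31 days -> 109 left
September 2018 has 30 days -> 79 left
October 2018 has 31 days -> 48 left
November 2018 has 30 days -> 18 left
December 2018: 18 <= 31 -> lands on December 18

Result: 2018-12-18


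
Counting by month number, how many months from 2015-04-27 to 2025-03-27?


From April 2015 to March 2025
10 years * 12 = 120 months, minus 1 month = 119

119 months


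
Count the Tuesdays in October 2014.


October 2014 has 31 days
Anchor: Jan 1, 2014. With p = 2014 - 1 = 2013: (p + p//4 - p//100 + p//400) mod 7 = (2013 + 503 - 20 + 5) mod 7 = 2501 mod 7 = 2 -> Wednesday (Mon=0 ... Sun=6)
Days before October (Jan-Sep): 273; October 1 index = (2 + 273) mod 7 = 2 -> Wednesday
First Tuesday is October 7
Tuesdays: 7, 14, 21, 28

4 Tuesdays


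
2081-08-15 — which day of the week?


Date: August 15, 2081
Anchor: Jan 1, 2081. With p = 2081 - 1 = 2080: (p + p//4 - p//100 + p//400) mod 7 = (2080 + 520 - 20 + 5) mod 7 = 2585 mod 7 = 2 -> Wednesday (Mon=0 ... Sun=6)
Days before August (Jan-Jul): 212; offset = 212 + 15 - 1 = 226
Weekday index = (2 + 226) mod 7 = 4

Day of the week: Friday


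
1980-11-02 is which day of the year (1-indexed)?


Date: November 2, 1980
Days in months 1 through 10: 305
Plus 2 days in November

Day of year: 307


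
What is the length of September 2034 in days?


September 2034

30 days


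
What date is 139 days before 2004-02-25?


Start: 2004-02-25, subtract 139 days
Back 25 days from February 25 reaches January 31, 2004 -> 114 left
January 2004 has 31 days -> back to December 31, 2003 -> 83 left
December 2003 has 31 days -> back to November 30, 2003 -> 52 left
November 2003 has 30 days -> back to October 31, 2003 -> 22 left
October 2003: 31 - 22 = 9 -> lands on October 9

Result: 2003-10-09


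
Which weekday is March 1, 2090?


Target: March 1, 2090
Anchor: Jan 1, 2090. With p = 2090 - 1 = 2089: (p + p//4 - p//100 + p//400) mod 7 = (2089 + 522 - 20 + 5) mod 7 = 2596 mod 7 = 6 -> Sunday (Mon=0 ... Sun=6)
Days before March (Jan-Feb): 59 days
Weekday index = (6 + 59) mod 7 = 2

Wednesday


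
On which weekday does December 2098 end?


December 2098 has 31 days
Anchor: Jan 1, 2098. With p = 2098 - 1 = 2097: (p + p//4 - p//100 + p//400) mod 7 = (2097 + 524 - 20 + 5) mod 7 = 2606 mod 7 = 2 -> Wednesday (Mon=0 ... Sun=6)
Days before December (Jan-Nov): 334; December 1 index = (2 + 334) mod 7 = 0 -> Monday
Last day offset: 31 - 1 = 30 days
Weekday index = (0 + 30) mod 7 = 2

Wednesday, December 31


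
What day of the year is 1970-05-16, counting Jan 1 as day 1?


Date: May 16, 1970
Days in months 1 through 4: 120
Plus 16 days in May

Day of year: 136


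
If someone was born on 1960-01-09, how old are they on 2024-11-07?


Birth: 1960-01-09
Reference: 2024-11-07
Year difference: 2024 - 1960 = 64

64 years old


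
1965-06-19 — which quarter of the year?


Month: June (month 6)
Q1: Jan-Mar, Q2: Apr-Jun, Q3: Jul-Sep, Q4: Oct-Dec

Q2


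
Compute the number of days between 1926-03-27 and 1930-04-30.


From 1926-03-27 to 1930-04-30
1926-03-27: days before March = 31 + 28 = 59 (1926 is not a leap year); day of year = 59 + 27 = 86
1930-04-30: days before April = 31 + 28 + 31 = 90 (1930 is not a leap year); day of year = 90 + 30 = 120
Rest of 1926: 365 - 86 = 279
Full years 1927 (365), 1928 (366), 1929 (365): 1096
Total = 279 + 1096 + 120 = 1495

1495 days


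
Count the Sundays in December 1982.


December 1982 has 31 days
Anchor: Jan 1, 1982. With p = 1982 - 1 = 1981: (p + p//4 - p//100 + p//400) mod 7 = (1981 + 495 - 19 + 4) mod 7 = 2461 mod 7 = 4 -> Friday (Mon=0 ... Sun=6)
Days before December (Jan-Nov): 334; December 1 index = (4 + 334) mod 7 = 2 -> Wednesday
First Sunday is December 5
Sundays: 5, 12, 19, 26

4 Sundays


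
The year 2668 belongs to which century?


Century = (year - 1) // 100 + 1
= (2668 - 1) // 100 + 1
= 2667 // 100 + 1
= 26 + 1

27th century


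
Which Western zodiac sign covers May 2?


Date: May 2
Conventional tropical zodiac dates: Taurus from April 20 onward; Gemini starts May 21
May 2 falls within the Taurus range

Taurus


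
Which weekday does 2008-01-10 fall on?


Date: January 10, 2008
Anchor: Jan 1, 2008. With p = 2008 - 1 = 2007: (p + p//4 - p//100 + p//400) mod 7 = (2007 + 501 - 20 + 5) mod 7 = 2493 mod 7 = 1 -> Tuesday (Mon=0 ... Sun=6)
Days into year = 10 - 1 = 9
Weekday index = (1 + 9) mod 7 = 3

Day of the week: Thursday


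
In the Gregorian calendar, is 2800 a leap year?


Gregorian leap year rule: divisible by 4, but not by 100, unless also by 400.
2800 is divisible by 400 -> leap year

Yes


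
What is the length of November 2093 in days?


November 2093

30 days


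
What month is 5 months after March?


March is month 3
3 + 5 = 8

August


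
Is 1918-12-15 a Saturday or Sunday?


Anchor: Jan 1, 1918. With p = 1918 - 1 = 1917: (p + p//4 - p//100 + p//400) mod 7 = (1917 + 479 - 19 + 4) mod 7 = 2381 mod 7 = 1 -> Tuesday (Mon=0 ... Sun=6)
Day of year: 349; offset = 348
Weekday index = (1 + 348) mod 7 = 6 -> Sunday
Weekend days: Saturday, Sunday

Yes


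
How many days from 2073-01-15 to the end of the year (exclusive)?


Day of year: 15 of 365
Remaining = 365 - 15

350 days


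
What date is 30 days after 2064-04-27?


Start: 2064-04-27, add 30 days
April 2064 has 30 days: 30 - 27 = 3 days to April 30 -> 27 left
May 2064: 27 <= 31 -> lands on May 27

Result: 2064-05-27


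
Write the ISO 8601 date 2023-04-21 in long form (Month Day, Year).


ISO 2023-04-21 parses as year=2023, month=04, day=21
Month 4 -> April

April 21, 2023


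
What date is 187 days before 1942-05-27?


Start: 1942-05-27, subtract 187 days
Back 27 days from May 27 reaches April 30, 1942 -> 160 left
April 1942 has 30 days -> back to March 31, 1942 -> 130 left
March 1942 has 31 days -> back to February 28, 1942 -> 99 left
February 1942 has 28 days -> back to January 31, 1942 -> 71 left
January 1942 has 31 days -> back to December 31, 1941 -> 40 left
December 1941 has 31 days -> back to November 30, 1941 -> 9 left
November 1941: 30 - 9 = 21 -> lands on November 21

Result: 1941-11-21


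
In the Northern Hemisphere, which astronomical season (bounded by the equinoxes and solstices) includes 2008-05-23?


Date: May 23
Astronomical Spring (approx.; exact equinox/solstice day varies by year): March 20 to June 20
May 23 falls within the Spring window

Spring


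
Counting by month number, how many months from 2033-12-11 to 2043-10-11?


From December 2033 to October 2043
10 years * 12 = 120 months, minus 2 months = 118

118 months


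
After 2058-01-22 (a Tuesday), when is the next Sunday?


Current: Tuesday
Target: Sunday
Days ahead: 5

Next Sunday: 2058-01-27


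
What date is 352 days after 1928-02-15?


Start: 1928-02-15, add 352 days
February 1928 has 29 days: 29 - 15 = 14 days to February 29 -> 338 left
March 1928 has 31 days -> 307 left
April 1928 has 30 days -> 277 left
May 1928 has 31 days -> 246 left
June 1928 has 30 days -> 216 left
July 1928 has 31 days -> 185 left
August 1928 has 31 days -> 154 left
September 1928 has 30 days -> 124 left
October 1928 has 31 days -> 93 left
November 1928 has 30 days -> 63 left
December 1928 has 31 days -> 32 left
January 1929 has 31 days -> 1 left
February 1929: 1 <= 28 -> lands on February 1

Result: 1929-02-01


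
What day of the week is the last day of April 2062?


April 2062 has 30 days
Anchor: Jan 1, 2062. With p = 2062 - 1 = 2061: (p + p//4 - p//100 + p//400) mod 7 = (2061 + 515 - 20 + 5) mod 7 = 2561 mod 7 = 6 -> Sunday (Mon=0 ... Sun=6)
Days before April (Jan-Mar): 90; April 1 index = (6 + 90) mod 7 = 5 -> Saturday
Last day offset: 30 - 1 = 29 days
Weekday index = (5 + 29) mod 7 = 6

Sunday, April 30


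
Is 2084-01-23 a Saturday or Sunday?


Anchor: Jan 1, 2084. With p = 2084 - 1 = 2083: (p + p//4 - p//100 + p//400) mod 7 = (2083 + 520 - 20 + 5) mod 7 = 2588 mod 7 = 5 -> Saturday (Mon=0 ... Sun=6)
Day of year: 23; offset = 22
Weekday index = (5 + 22) mod 7 = 6 -> Sunday
Weekend days: Saturday, Sunday

Yes


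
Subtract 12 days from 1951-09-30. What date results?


Start: 1951-09-30, subtract 12 days
30 - 12 = 18 stays within September 1951

Result: 1951-09-18


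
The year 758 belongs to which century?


Century = (year - 1) // 100 + 1
= (758 - 1) // 100 + 1
= 757 // 100 + 1
= 7 + 1

8th century


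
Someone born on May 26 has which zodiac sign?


Date: May 26
Conventional tropical zodiac dates: Gemini from May 21 onward; Cancer starts June 21
May 26 falls within the Gemini range

Gemini


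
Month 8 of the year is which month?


Month 8 of 12

August


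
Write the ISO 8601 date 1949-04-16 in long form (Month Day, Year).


ISO 1949-04-16 parses as year=1949, month=04, day=16
Month 4 -> April

April 16, 1949


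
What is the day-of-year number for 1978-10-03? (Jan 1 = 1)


Date: October 3, 1978
Days in months 1 through 9: 273
Plus 3 days in October

Day of year: 276


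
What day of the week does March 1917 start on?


Target: March 1, 1917
Anchor: Jan 1, 1917. With p = 1917 - 1 = 1916: (p + p//4 - p//100 + p//400) mod 7 = (1916 + 479 - 19 + 4) mod 7 = 2380 mod 7 = 0 -> Monday (Mon=0 ... Sun=6)
Days before March (Jan-Feb): 59 days
Weekday index = (0 + 59) mod 7 = 3

Thursday


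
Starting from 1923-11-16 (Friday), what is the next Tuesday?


Current: Friday
Target: Tuesday
Days ahead: 4

Next Tuesday: 1923-11-20


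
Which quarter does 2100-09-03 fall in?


Month: September (month 9)
Q1: Jan-Mar, Q2: Apr-Jun, Q3: Jul-Sep, Q4: Oct-Dec

Q3


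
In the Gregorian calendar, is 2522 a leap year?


Gregorian leap year rule: divisible by 4, but not by 100, unless also by 400.
2522 is not divisible by 4 -> not a leap year

No


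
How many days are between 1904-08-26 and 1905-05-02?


From 1904-08-26 to 1905-05-02
1904-08-26: days before August = 31 + 29 + 31 + 30 + 31 + 30 + 31 = 213 (1904 is a leap year); day of year = 213 + 26 = 239
1905-05-02: days before May = 31 + 28 + 31 + 30 = 120 (1905 is not a leap year); day of year = 120 + 2 = 122
Rest of 1904: 366 - 239 = 127
Total = 127 + 122 = 249

249 days


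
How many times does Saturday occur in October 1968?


October 1968 has 31 days
Anchor: Jan 1, 1968. With p = 1968 - 1 = 1967: (p + p//4 - p//100 + p//400) mod 7 = (1967 + 491 - 19 + 4) mod 7 = 2443 mod 7 = 0 -> Monday (Mon=0 ... Sun=6)
Days before October (Jan-Sep): 274; October 1 index = (0 + 274) mod 7 = 1 -> Tuesday
First Saturday is October 5
Saturdays: 5, 12, 19, 26

4 Saturdays


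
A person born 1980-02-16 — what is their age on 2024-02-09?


Birth: 1980-02-16
Reference: 2024-02-09
Year difference: 2024 - 1980 = 44
Birthday not yet reached in 2024, subtract 1

43 years old


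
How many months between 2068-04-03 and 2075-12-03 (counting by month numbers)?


From April 2068 to December 2075
7 years * 12 = 84 months, plus 8 months = 92

92 months


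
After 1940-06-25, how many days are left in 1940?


Day of year: 177 of 366
Remaining = 366 - 177

189 days


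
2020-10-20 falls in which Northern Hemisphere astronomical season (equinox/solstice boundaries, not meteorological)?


Date: October 20
Astronomical Autumn (approx.; exact equinox/solstice day varies by year): September 22 to December 20
October 20 falls within the Autumn window

Autumn


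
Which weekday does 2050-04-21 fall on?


Date: April 21, 2050
Anchor: Jan 1, 2050. With p = 2050 - 1 = 2049: (p + p//4 - p//100 + p//400) mod 7 = (2049 + 512 - 20 + 5) mod 7 = 2546 mod 7 = 5 -> Saturday (Mon=0 ... Sun=6)
Days before April (Jan-Mar): 90; offset = 90 + 21 - 1 = 110
Weekday index = (5 + 110) mod 7 = 3

Day of the week: Thursday


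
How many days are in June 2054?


June 2054

30 days


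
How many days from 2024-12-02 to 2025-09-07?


From 2024-12-02 to 2025-09-07
2024-12-02: days before December = 31 + 29 + 31 + 30 + 31 + 30 + 31 + 31 + 30 + 31 + 30 = 335 (2024 is a leap year); day of year = 335 + 2 = 337
2025-09-07: days before September = 31 + 28 + 31 + 30 + 31 + 30 + 31 + 31 = 243 (2025 is not a leap year); day of year = 243 + 7 = 250
Rest of 2024: 366 - 337 = 29
Total = 29 + 250 = 279

279 days


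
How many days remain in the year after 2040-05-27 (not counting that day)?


Day of year: 148 of 366
Remaining = 366 - 148

218 days


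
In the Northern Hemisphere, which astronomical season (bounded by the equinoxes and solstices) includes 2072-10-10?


Date: October 10
Astronomical Autumn (approx.; exact equinox/solstice day varies by year): September 22 to December 20
October 10 falls within the Autumn window

Autumn


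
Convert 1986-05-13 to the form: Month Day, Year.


ISO 1986-05-13 parses as year=1986, month=05, day=13
Month 5 -> May

May 13, 1986


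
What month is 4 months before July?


July is month 7
7 - 4 = 3

March


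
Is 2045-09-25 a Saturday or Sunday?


Anchor: Jan 1, 2045. With p = 2045 - 1 = 2044: (p + p//4 - p//100 + p//400) mod 7 = (2044 + 511 - 20 + 5) mod 7 = 2540 mod 7 = 6 -> Sunday (Mon=0 ... Sun=6)
Day of year: 268; offset = 267
Weekday index = (6 + 267) mod 7 = 0 -> Monday
Weekend days: Saturday, Sunday

No


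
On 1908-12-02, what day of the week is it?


Date: December 2, 1908
Anchor: Jan 1, 1908. With p = 1908 - 1 = 1907: (p + p//4 - p//100 + p//400) mod 7 = (1907 + 476 - 19 + 4) mod 7 = 2368 mod 7 = 2 -> Wednesday (Mon=0 ... Sun=6)
Days before December (Jan-Nov): 335; offset = 335 + 2 - 1 = 336
Weekday index = (2 + 336) mod 7 = 2

Day of the week: Wednesday


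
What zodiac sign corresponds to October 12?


Date: October 12
Conventional tropical zodiac dates: Libra from September 23 onward; Scorpio starts October 23
October 12 falls within the Libra range

Libra


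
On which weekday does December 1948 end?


December 1948 has 31 days
Anchor: Jan 1, 1948. With p = 1948 - 1 = 1947: (p + p//4 - p//100 + p//400) mod 7 = (1947 + 486 - 19 + 4) mod 7 = 2418 mod 7 = 3 -> Thursday (Mon=0 ... Sun=6)
Days before December (Jan-Nov): 335; December 1 index = (3 + 335) mod 7 = 2 -> Wednesday
Last day offset: 31 - 1 = 30 days
Weekday index = (2 + 30) mod 7 = 4

Friday, December 31


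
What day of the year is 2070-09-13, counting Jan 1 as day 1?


Date: September 13, 2070
Days in months 1 through 8: 243
Plus 13 days in September

Day of year: 256


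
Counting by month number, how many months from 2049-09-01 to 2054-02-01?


From September 2049 to February 2054
5 years * 12 = 60 months, minus 7 months = 53

53 months


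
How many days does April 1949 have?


April 1949

30 days


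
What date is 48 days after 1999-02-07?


Start: 1999-02-07, add 48 days
February 1999 has 28 days: 28 - 7 = 21 days to February 28 -> 27 left
March 1999: 27 <= 31 -> lands on March 27

Result: 1999-03-27


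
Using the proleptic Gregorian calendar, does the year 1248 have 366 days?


Gregorian leap year rule: divisible by 4, but not by 100, unless also by 400.
1248 is divisible by 4 but not 100 -> leap year

Yes


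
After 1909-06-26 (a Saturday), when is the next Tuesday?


Current: Saturday
Target: Tuesday
Days ahead: 3

Next Tuesday: 1909-06-29


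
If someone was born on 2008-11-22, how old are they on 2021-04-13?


Birth: 2008-11-22
Reference: 2021-04-13
Year difference: 2021 - 2008 = 13
Birthday not yet reached in 2021, subtract 1

12 years old


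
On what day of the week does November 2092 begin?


Target: November 1, 2092
Anchor: Jan 1, 2092. With p = 2092 - 1 = 2091: (p + p//4 - p//100 + p//400) mod 7 = (2091 + 522 - 20 + 5) mod 7 = 2598 mod 7 = 1 -> Tuesday (Mon=0 ... Sun=6)
Days before November (Jan-Oct): 305 days
Weekday index = (1 + 305) mod 7 = 5

Saturday


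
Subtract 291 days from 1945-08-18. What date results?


Start: 1945-08-18, subtract 291 days
Back 18 days from August 18 reaches July 31, 1945 -> 273 left
July 1945 has 31 days -> back to June 30, 1945 -> 242 left
June 1945 has 30 days -> back to May 31, 1945 -> 212 left
May 1945 has 31 days -> back to April 30, 1945 -> 181 left
April 1945 has 30 days -> back to March 31, 1945 -> 151 left
March 1945 has 31 days -> back to February 28, 1945 -> 120 left
February 1945 has 28 days -> back to January 31, 1945 -> 92 left
January 1945 has 31 days -> back to December 31, 1944 -> 61 left
December 1944 has 31 days -> back to November 30, 1944 -> 30 left
November 1944 has 30 days -> back to October 31, 1944 -> 0 left
October 1944: 31 - 0 = 31 -> lands on October 31

Result: 1944-10-31


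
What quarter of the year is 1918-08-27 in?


Month: August (month 8)
Q1: Jan-Mar, Q2: Apr-Jun, Q3: Jul-Sep, Q4: Oct-Dec

Q3


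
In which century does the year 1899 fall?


Century = (year - 1) // 100 + 1
= (1899 - 1) // 100 + 1
= 1898 // 100 + 1
= 18 + 1

19th century


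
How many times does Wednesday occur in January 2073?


January 2073 has 31 days
Anchor: Jan 1, 2073. With p = 2073 - 1 = 2072: (p + p//4 - p//100 + p//400) mod 7 = (2072 + 518 - 20 + 5) mod 7 = 2575 mod 7 = 6 -> Sunday (Mon=0 ... Sun=6)
January 1 is the anchor itself -> Sunday
First Wednesday is January 4
Wednesdays: 4, 11, 18, 25

4 Wednesdays


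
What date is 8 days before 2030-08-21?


Start: 2030-08-21, subtract 8 days
21 - 8 = 13 stays within August 2030

Result: 2030-08-13


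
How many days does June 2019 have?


June 2019

30 days


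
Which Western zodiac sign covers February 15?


Date: February 15
Conventional tropical zodiac dates: Aquarius from January 20 onward; Pisces starts February 19
February 15 falls within the Aquarius range

Aquarius


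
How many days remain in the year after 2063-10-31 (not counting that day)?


Day of year: 304 of 365
Remaining = 365 - 304

61 days


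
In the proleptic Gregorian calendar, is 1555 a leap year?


Gregorian leap year rule: divisible by 4, but not by 100, unless also by 400.
1555 is not divisible by 4 -> not a leap year

No


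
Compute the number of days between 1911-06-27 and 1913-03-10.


From 1911-06-27 to 1913-03-10
1911-06-27: days before June = 31 + 28 + 31 + 30 + 31 = 151 (1911 is not a leap year); day of year = 151 + 27 = 178
1913-03-10: days before March = 31 + 28 = 59 (1913 is not a leap year); day of year = 59 + 10 = 69
Rest of 1911: 365 - 178 = 187
Full years 1912 (366): 366
Total = 187 + 366 + 69 = 622

622 days


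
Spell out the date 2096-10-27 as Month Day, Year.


ISO 2096-10-27 parses as year=2096, month=10, day=27
Month 10 -> October

October 27, 2096


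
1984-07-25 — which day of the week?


Date: July 25, 1984
Anchor: Jan 1, 1984. With p = 1984 - 1 = 1983: (p + p//4 - p//100 + p//400) mod 7 = (1983 + 495 - 19 + 4) mod 7 = 2463 mod 7 = 6 -> Sunday (Mon=0 ... Sun=6)
Days before July (Jan-Jun): 182; offset = 182 + 25 - 1 = 206
Weekday index = (6 + 206) mod 7 = 2

Day of the week: Wednesday


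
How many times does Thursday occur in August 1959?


August 1959 has 31 days
Anchor: Jan 1, 1959. With p = 1959 - 1 = 1958: (p + p//4 - p//100 + p//400) mod 7 = (1958 + 489 - 19 + 4) mod 7 = 2432 mod 7 = 3 -> Thursday (Mon=0 ... Sun=6)
Days before August (Jan-Jul): 212; August 1 index = (3 + 212) mod 7 = 5 -> Saturday
First Thursday is August 6
Thursdays: 6, 13, 20, 27

4 Thursdays


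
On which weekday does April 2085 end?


April 2085 has 30 days
Anchor: Jan 1, 2085. With p = 2085 - 1 = 2084: (p + p//4 - p//100 + p//400) mod 7 = (2084 + 521 - 20 + 5) mod 7 = 2590 mod 7 = 0 -> Monday (Mon=0 ... Sun=6)
Days before April (Jan-Mar): 90; April 1 index = (0 + 90) mod 7 = 6 -> Sunday
Last day offset: 30 - 1 = 29 days
Weekday index = (6 + 29) mod 7 = 0

Monday, April 30


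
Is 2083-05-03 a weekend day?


Anchor: Jan 1, 2083. With p = 2083 - 1 = 2082: (p + p//4 - p//100 + p//400) mod 7 = (2082 + 520 - 20 + 5) mod 7 = 2587 mod 7 = 4 -> Friday (Mon=0 ... Sun=6)
Day of year: 123; offset = 122
Weekday index = (4 + 122) mod 7 = 0 -> Monday
Weekend days: Saturday, Sunday

No


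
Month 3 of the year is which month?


Month 3 of 12

March


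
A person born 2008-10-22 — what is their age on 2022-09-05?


Birth: 2008-10-22
Reference: 2022-09-05
Year difference: 2022 - 2008 = 14
Birthday not yet reached in 2022, subtract 1

13 years old


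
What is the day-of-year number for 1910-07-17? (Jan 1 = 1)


Date: July 17, 1910
Days in months 1 through 6: 181
Plus 17 days in July

Day of year: 198


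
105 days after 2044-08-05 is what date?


Start: 2044-08-05, add 105 days
August 2044 has 31 days: 31 - 5 = 26 days to August 31 -> 79 left
September 2044 has 30 days -> 49 left
October 2044 has 31 days -> 18 left
November 2044: 18 <= 30 -> lands on November 18

Result: 2044-11-18


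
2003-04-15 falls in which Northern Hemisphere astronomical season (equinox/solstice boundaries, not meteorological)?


Date: April 15
Astronomical Spring (approx.; exact equinox/solstice day varies by year): March 20 to June 20
April 15 falls within the Spring window

Spring


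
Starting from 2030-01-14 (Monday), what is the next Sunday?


Current: Monday
Target: Sunday
Days ahead: 6

Next Sunday: 2030-01-20


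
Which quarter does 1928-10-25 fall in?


Month: October (month 10)
Q1: Jan-Mar, Q2: Apr-Jun, Q3: Jul-Sep, Q4: Oct-Dec

Q4


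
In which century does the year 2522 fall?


Century = (year - 1) // 100 + 1
= (2522 - 1) // 100 + 1
= 2521 // 100 + 1
= 25 + 1

26th century


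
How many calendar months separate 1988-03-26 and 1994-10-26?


From March 1988 to October 1994
6 years * 12 = 72 months, plus 7 months = 79

79 months


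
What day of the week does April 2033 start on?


Target: April 1, 2033
Anchor: Jan 1, 2033. With p = 2033 - 1 = 2032: (p + p//4 - p//100 + p//400) mod 7 = (2032 + 508 - 20 + 5) mod 7 = 2525 mod 7 = 5 -> Saturday (Mon=0 ... Sun=6)
Days before April (Jan-Mar): 90 days
Weekday index = (5 + 90) mod 7 = 4

Friday


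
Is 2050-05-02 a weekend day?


Anchor: Jan 1, 2050. With p = 2050 - 1 = 2049: (p + p//4 - p//100 + p//400) mod 7 = (2049 + 512 - 20 + 5) mod 7 = 2546 mod 7 = 5 -> Saturday (Mon=0 ... Sun=6)
Day of year: 122; offset = 121
Weekday index = (5 + 121) mod 7 = 0 -> Monday
Weekend days: Saturday, Sunday

No


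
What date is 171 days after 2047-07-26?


Start: 2047-07-26, add 171 days
July 2047 has 31 days: 31 - 26 = 5 days to July 31 -> 166 left
August 2047 has 31 days -> 135 left
September 2047 has 30 days -> 105 left
October 2047 has 31 days -> 74 left
November 2047 has 30 days -> 44 left
December 2047 has 31 days -> 13 left
January 2048: 13 <= 31 -> lands on January 13

Result: 2048-01-13


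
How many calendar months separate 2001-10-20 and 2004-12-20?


From October 2001 to December 2004
3 years * 12 = 36 months, plus 2 months = 38

38 months


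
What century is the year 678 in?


Century = (year - 1) // 100 + 1
= (678 - 1) // 100 + 1
= 677 // 100 + 1
= 6 + 1

7th century


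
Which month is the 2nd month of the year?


Month 2 of 12

February


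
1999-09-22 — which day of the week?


Date: September 22, 1999
Anchor: Jan 1, 1999. With p = 1999 - 1 = 1998: (p + p//4 - p//100 + p//400) mod 7 = (1998 + 499 - 19 + 4) mod 7 = 2482 mod 7 = 4 -> Friday (Mon=0 ... Sun=6)
Days before September (Jan-Aug): 243; offset = 243 + 22 - 1 = 264
Weekday index = (4 + 264) mod 7 = 2

Day of the week: Wednesday


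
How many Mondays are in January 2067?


January 2067 has 31 days
Anchor: Jan 1, 2067. With p = 2067 - 1 = 2066: (p + p//4 - p//100 + p//400) mod 7 = (2066 + 516 - 20 + 5) mod 7 = 2567 mod 7 = 5 -> Saturday (Mon=0 ... Sun=6)
January 1 is the anchor itself -> Saturday
First Monday is January 3
Mondays: 3, 10, 17, 24, 31

5 Mondays


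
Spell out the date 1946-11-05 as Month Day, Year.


ISO 1946-11-05 parses as year=1946, month=11, day=05
Month 11 -> November

November 5, 1946


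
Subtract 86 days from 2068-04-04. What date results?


Start: 2068-04-04, subtract 86 days
Back 4 days from April 4 reaches March 31, 2068 -> 82 left
March 2068 has 31 days -> back to February 29, 2068 -> 51 left
February 2068 has 29 days -> back to January 31, 2068 -> 22 left
January 2068: 31 - 22 = 9 -> lands on January 9

Result: 2068-01-09


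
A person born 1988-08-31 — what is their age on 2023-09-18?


Birth: 1988-08-31
Reference: 2023-09-18
Year difference: 2023 - 1988 = 35

35 years old


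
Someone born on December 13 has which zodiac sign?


Date: December 13
Conventional tropical zodiac dates: Sagittarius from November 22 onward; Capricorn starts December 22
December 13 falls within the Sagittarius range

Sagittarius


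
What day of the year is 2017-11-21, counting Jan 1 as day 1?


Date: November 21, 2017
Days in months 1 through 10: 304
Plus 21 days in November

Day of year: 325


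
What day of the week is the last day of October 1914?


October 1914 has 31 days
Anchor: Jan 1, 1914. With p = 1914 - 1 = 1913: (p + p//4 - p//100 + p//400) mod 7 = (1913 + 478 - 19 + 4) mod 7 = 2376 mod 7 = 3 -> Thursday (Mon=0 ... Sun=6)
Days before October (Jan-Sep): 273; October 1 index = (3 + 273) mod 7 = 3 -> Thursday
Last day offset: 31 - 1 = 30 days
Weekday index = (3 + 30) mod 7 = 5

Saturday, October 31


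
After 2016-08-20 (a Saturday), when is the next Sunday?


Current: Saturday
Target: Sunday
Days ahead: 1

Next Sunday: 2016-08-21


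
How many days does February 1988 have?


February 1988 (leap year: yes)

29 days


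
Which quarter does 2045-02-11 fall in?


Month: February (month 2)
Q1: Jan-Mar, Q2: Apr-Jun, Q3: Jul-Sep, Q4: Oct-Dec

Q1


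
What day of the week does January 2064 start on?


Target: January 1, 2064
Anchor: Jan 1, 2064. With p = 2064 - 1 = 2063: (p + p//4 - p//100 + p//400) mod 7 = (2063 + 515 - 20 + 5) mod 7 = 2563 mod 7 = 1 -> Tuesday (Mon=0 ... Sun=6)
Offset from anchor: 0 days
Weekday index = (1 + 0) mod 7 = 1

Tuesday


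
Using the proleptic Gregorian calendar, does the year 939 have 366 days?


Gregorian leap year rule: divisible by 4, but not by 100, unless also by 400.
939 is not divisible by 4 -> not a leap year

No


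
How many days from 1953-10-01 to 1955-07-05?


From 1953-10-01 to 1955-07-05
1953-10-01: days before October = 31 + 28 + 31 + 30 + 31 + 30 + 31 + 31 + 30 = 273 (1953 is not a leap year); day of year = 273 + 1 = 274
1955-07-05: days before July = 31 + 28 + 31 + 30 + 31 + 30 = 181 (1955 is not a leap year); day of year = 181 + 5 = 186
Rest of 1953: 365 - 274 = 91
Full years 1954 (365): 365
Total = 91 + 365 + 186 = 642

642 days


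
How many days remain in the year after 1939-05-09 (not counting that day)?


Day of year: 129 of 365
Remaining = 365 - 129

236 days


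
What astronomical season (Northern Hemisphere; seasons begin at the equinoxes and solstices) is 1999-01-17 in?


Date: January 17
Astronomical Winter (approx.; exact equinox/solstice day varies by year): December 21 to March 19
January 17 falls within the Winter window

Winter


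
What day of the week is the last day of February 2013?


February 2013 has 28 days
Anchor: Jan 1, 2013. With p = 2013 - 1 = 2012: (p + p//4 - p//100 + p//400) mod 7 = (2012 + 503 - 20 + 5) mod 7 = 2500 mod 7 = 1 -> Tuesday (Mon=0 ... Sun=6)
Days before February (Jan): 31; February 1 index = (1 + 31) mod 7 = 4 -> Friday
Last day offset: 28 - 1 = 27 days
Weekday index = (4 + 27) mod 7 = 3

Thursday, February 28


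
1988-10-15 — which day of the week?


Date: October 15, 1988
Anchor: Jan 1, 1988. With p = 1988 - 1 = 1987: (p + p//4 - p//100 + p//400) mod 7 = (1987 + 496 - 19 + 4) mod 7 = 2468 mod 7 = 4 -> Friday (Mon=0 ... Sun=6)
Days before October (Jan-Sep): 274; offset = 274 + 15 - 1 = 288
Weekday index = (4 + 288) mod 7 = 5

Day of the week: Saturday


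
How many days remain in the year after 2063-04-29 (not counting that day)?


Day of year: 119 of 365
Remaining = 365 - 119

246 days


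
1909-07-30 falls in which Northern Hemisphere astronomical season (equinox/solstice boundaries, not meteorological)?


Date: July 30
Astronomical Summer (approx.; exact equinox/solstice day varies by year): June 21 to September 21
July 30 falls within the Summer window

Summer


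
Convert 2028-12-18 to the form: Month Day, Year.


ISO 2028-12-18 parses as year=2028, month=12, day=18
Month 12 -> December

December 18, 2028


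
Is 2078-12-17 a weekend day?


Anchor: Jan 1, 2078. With p = 2078 - 1 = 2077: (p + p//4 - p//100 + p//400) mod 7 = (2077 + 519 - 20 + 5) mod 7 = 2581 mod 7 = 5 -> Saturday (Mon=0 ... Sun=6)
Day of year: 351; offset = 350
Weekday index = (5 + 350) mod 7 = 5 -> Saturday
Weekend days: Saturday, Sunday

Yes


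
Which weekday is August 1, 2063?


Target: August 1, 2063
Anchor: Jan 1, 2063. With p = 2063 - 1 = 2062: (p + p//4 - p//100 + p//400) mod 7 = (2062 + 515 - 20 + 5) mod 7 = 2562 mod 7 = 0 -> Monday (Mon=0 ... Sun=6)
Days before August (Jan-Jul): 212 days
Weekday index = (0 + 212) mod 7 = 2

Wednesday


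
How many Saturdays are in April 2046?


April 2046 has 30 days
Anchor: Jan 1, 2046. With p = 2046 - 1 = 2045: (p + p//4 - p//100 + p//400) mod 7 = (2045 + 511 - 20 + 5) mod 7 = 2541 mod 7 = 0 -> Monday (Mon=0 ... Sun=6)
Days before April (Jan-Mar): 90; April 1 index = (0 + 90) mod 7 = 6 -> Sunday
First Saturday is April 7
Saturdays: 7, 14, 21, 28

4 Saturdays


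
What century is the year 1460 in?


Century = (year - 1) // 100 + 1
= (1460 - 1) // 100 + 1
= 1459 // 100 + 1
= 14 + 1

15th century


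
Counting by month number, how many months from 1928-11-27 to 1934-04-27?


From November 1928 to April 1934
6 years * 12 = 72 months, minus 7 months = 65

65 months


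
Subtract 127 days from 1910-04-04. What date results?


Start: 1910-04-04, subtract 127 days
Back 4 days from April 4 reaches March 31, 1910 -> 123 left
March 1910 has 31 days -> back to February 28, 1910 -> 92 left
February 1910 has 28 days -> back to January 31, 1910 -> 64 left
January 1910 has 31 days -> back to December 31, 1909 -> 33 left
December 1909 has 31 days -> back to November 30, 1909 -> 2 left
November 1909: 30 - 2 = 28 -> lands on November 28

Result: 1909-11-28


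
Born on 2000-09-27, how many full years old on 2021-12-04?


Birth: 2000-09-27
Reference: 2021-12-04
Year difference: 2021 - 2000 = 21

21 years old


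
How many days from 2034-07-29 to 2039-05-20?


From 2034-07-29 to 2039-05-20
2034-07-29: days before July = 31 + 28 + 31 + 30 + 31 + 30 = 181 (2034 is not a leap year); day of year = 181 + 29 = 210
2039-05-20: days before May = 31 + 28 + 31 + 30 = 120 (2039 is not a leap year); day of year = 120 + 20 = 140
Rest of 2034: 365 - 210 = 155
Full years 2035 (365), 2036 (366), 2037 (365), 2038 (365): 1461
Total = 155 + 1461 + 140 = 1756

1756 days


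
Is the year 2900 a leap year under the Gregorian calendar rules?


Gregorian leap year rule: divisible by 4, but not by 100, unless also by 400.
2900 is divisible by 100 but not 400 -> not a leap year

No


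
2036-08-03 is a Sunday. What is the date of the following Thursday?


Current: Sunday
Target: Thursday
Days ahead: 4

Next Thursday: 2036-08-07


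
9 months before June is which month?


June is month 6
6 - 9 = -3; wrap: -3 + 12 = 9

September


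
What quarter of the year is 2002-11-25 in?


Month: November (month 11)
Q1: Jan-Mar, Q2: Apr-Jun, Q3: Jul-Sep, Q4: Oct-Dec

Q4


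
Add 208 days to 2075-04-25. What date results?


Start: 2075-04-25, add 208 days
April 2075 has 30 days: 30 - 25 = 5 days to April 30 -> 203 left
May 2075 has 31 days -> 172 left
June 2075 has 30 days -> 142 left
July 2075 has 31 days -> 111 left
August 2075 has 31 days -> 80 left
September 2075 has 30 days -> 50 left
October 2075 has 31 days -> 19 left
November 2075: 19 <= 30 -> lands on November 19

Result: 2075-11-19
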